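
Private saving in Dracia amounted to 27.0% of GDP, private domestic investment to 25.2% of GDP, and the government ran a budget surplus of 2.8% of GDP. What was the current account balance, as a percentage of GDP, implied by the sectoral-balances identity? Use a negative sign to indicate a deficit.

4.6

By the sectoral-balances identity, CA = (S_private - I) + (T - G).
Private balance = 27.0 - 25.2 = 1.8
Government balance (T - G) = 2.8
CA = 1.8 + 2.8 = 4.6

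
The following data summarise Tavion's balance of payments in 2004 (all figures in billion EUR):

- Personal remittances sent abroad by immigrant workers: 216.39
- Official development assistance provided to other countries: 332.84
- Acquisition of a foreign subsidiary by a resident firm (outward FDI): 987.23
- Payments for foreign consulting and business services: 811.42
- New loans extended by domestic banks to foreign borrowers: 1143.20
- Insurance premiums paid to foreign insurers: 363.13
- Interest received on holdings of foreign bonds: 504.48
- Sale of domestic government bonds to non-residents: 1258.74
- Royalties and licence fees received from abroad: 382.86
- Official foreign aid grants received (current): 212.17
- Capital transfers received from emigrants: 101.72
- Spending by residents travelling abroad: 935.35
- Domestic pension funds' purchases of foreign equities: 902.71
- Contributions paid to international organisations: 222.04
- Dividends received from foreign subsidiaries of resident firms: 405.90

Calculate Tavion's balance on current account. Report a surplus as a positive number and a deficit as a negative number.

Services: 382.86 - 363.13 - 811.42 - 935.35 = -1727.04
Primary income: 405.90 + 504.48 = 910.38
Secondary income: -222.04 + 212.17 - 332.84 - 216.39 = -559.10
Current account = (-1727.04) + 910.38 + (-559.10) = -1375.76
(Excluded from the current account — financial account: acquisition of a foreign subsidiary by a resident firm (outward FDI) 987.23, new loans extended by domestic banks to foreign borrowers 1143.20, sale of domestic government bonds to non-residents 1258.74, domestic pension funds' purchases of foreign equities 902.71; capital account: capital transfers received from emigrants 101.72.)

-1375.76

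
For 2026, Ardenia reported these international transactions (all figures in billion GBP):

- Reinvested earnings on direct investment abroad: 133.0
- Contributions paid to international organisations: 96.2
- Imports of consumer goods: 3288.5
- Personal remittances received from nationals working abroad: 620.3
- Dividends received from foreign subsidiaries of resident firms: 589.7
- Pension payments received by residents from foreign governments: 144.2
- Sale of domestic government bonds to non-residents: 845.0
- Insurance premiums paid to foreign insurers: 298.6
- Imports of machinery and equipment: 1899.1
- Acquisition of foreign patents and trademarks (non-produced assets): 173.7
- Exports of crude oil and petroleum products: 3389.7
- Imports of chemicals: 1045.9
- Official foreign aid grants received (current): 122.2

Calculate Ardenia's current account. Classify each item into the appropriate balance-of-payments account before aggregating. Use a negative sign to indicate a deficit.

Goods: 3389.7 - 1899.1 - 1045.9 - 3288.5 = -2843.8
Services: -298.6
Primary income: 133.0 + 589.7 = 722.7
Secondary income: 620.3 + 144.2 - 96.2 + 122.2 = 790.5
Current account = (-2843.8) + (-298.6) + 722.7 + 790.5 = -1629.2
(Excluded from the current account — financial account: sale of domestic government bonds to non-residents 845.0; capital account: acquisition of foreign patents and trademarks (non-produced assets) 173.7.)

-1629.2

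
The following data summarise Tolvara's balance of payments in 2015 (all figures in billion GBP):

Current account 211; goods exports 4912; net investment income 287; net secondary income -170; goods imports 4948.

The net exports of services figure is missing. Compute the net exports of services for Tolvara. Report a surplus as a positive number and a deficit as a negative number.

Current account = goods balance + services balance + net primary income + net secondary income
Sum of the known components = 81
Net exports of services = CA - (known components) = 211 - 81 = 130

130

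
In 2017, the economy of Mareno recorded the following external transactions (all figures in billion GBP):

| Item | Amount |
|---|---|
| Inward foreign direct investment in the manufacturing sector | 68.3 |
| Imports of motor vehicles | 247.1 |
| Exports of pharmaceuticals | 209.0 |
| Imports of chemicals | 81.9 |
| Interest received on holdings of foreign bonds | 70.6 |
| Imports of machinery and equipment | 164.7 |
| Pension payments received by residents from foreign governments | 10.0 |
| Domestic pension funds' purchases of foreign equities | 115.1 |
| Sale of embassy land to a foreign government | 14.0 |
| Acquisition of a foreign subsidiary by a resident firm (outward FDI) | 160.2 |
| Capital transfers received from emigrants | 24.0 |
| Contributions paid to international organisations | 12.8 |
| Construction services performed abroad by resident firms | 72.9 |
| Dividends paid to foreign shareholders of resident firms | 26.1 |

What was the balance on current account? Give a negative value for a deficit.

Goods: -247.1 + 209.0 - 164.7 - 81.9 = -284.7
Services: 72.9
Primary income: -26.1 + 70.6 = 44.5
Secondary income: -12.8 + 10.0 = -2.8
Current account = (-284.7) + 72.9 + 44.5 + (-2.8) = -170.1
(Excluded from the current account — financial account: inward foreign direct investment in the manufacturing sector 68.3, domestic pension funds' purchases of foreign equities 115.1, acquisition of a foreign subsidiary by a resident firm (outward FDI) 160.2; capital account: sale of embassy land to a foreign government 14.0, capital transfers received from emigrants 24.0.)

-170.1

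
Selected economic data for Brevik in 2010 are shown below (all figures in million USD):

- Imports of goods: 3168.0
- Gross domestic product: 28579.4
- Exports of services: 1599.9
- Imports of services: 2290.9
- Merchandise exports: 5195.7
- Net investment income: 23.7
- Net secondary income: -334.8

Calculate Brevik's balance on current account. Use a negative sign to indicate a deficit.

Goods balance = 5195.7 - 3168.0 = 2027.7
Services balance = 1599.9 - 2290.9 = -691.0
Trade balance (goods + services) = 2027.7 + (-691.0) = 1336.7
Net primary income = 23.7
Net secondary income = -334.8
Current account = 1336.7 + 23.7 + (-334.8) = 1025.6

1025.6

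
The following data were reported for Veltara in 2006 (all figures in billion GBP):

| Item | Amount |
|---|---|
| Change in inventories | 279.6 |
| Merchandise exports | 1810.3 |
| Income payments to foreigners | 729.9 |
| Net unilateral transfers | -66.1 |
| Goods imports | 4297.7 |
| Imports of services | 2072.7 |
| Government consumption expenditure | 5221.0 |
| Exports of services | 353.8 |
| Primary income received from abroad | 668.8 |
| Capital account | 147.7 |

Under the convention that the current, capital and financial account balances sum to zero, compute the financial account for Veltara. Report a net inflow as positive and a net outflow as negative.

4185.8

Goods balance = 1810.3 - 4297.7 = -2487.4
Services balance = 353.8 - 2072.7 = -1718.9
Trade balance (goods + services) = -2487.4 + (-1718.9) = -4206.3
Net primary income = 668.8 - 729.9 = -61.1
Net secondary income = -66.1
Current account = -4206.3 + (-61.1) + (-66.1) = -4333.5
Financial account = -(-4333.5 + 147.7) = 4185.8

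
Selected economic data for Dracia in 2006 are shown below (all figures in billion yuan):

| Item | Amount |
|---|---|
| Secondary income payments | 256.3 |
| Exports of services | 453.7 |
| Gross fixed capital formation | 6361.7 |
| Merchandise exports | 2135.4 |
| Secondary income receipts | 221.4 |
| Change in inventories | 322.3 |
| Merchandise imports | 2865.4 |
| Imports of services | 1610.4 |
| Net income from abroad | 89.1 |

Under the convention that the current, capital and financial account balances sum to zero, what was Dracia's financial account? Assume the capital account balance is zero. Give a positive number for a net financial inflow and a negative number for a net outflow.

1832.5

Goods balance = 2135.4 - 2865.4 = -730.0
Services balance = 453.7 - 1610.4 = -1156.7
Trade balance (goods + services) = -730.0 + (-1156.7) = -1886.7
Net primary income = 89.1
Net secondary income = 221.4 - 256.3 = -34.9
Current account = -1886.7 + 89.1 + (-34.9) = -1832.5
Financial account = -(-1832.5) = 1832.5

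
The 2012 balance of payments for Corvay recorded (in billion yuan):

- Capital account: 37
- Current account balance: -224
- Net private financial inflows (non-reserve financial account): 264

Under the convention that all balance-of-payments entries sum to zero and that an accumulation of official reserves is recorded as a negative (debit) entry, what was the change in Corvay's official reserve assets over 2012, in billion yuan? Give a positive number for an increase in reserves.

77

Official reserve transactions balance = -((-224) + 37 + 264) = -77
An accumulation of reserves is recorded as a debit (negative entry), so the change in the stock of reserves is the negative of that balance.
Change in official reserves = -(-77) = 77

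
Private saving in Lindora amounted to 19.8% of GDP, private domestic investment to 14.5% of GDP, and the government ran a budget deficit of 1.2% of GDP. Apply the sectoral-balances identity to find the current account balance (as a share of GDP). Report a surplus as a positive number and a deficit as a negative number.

By the sectoral-balances identity, CA = (S_private - I) + (T - G).
Private balance = 19.8 - 14.5 = 5.3
Government balance (T - G) = -1.2
CA = 5.3 + (-1.2) = 4.1

4.1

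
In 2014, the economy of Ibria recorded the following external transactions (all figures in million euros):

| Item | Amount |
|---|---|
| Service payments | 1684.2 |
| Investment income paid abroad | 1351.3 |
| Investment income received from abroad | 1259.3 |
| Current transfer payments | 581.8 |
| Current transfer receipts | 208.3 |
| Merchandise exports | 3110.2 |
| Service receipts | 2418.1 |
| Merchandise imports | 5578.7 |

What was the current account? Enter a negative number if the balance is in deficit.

-2200.1

Goods balance = 3110.2 - 5578.7 = -2468.5
Services balance = 2418.1 - 1684.2 = 733.9
Trade balance (goods + services) = -2468.5 + 733.9 = -1734.6
Net primary income = 1259.3 - 1351.3 = -92.0
Net secondary income = 208.3 - 581.8 = -373.5
Current account = -1734.6 + (-92.0) + (-373.5) = -2200.1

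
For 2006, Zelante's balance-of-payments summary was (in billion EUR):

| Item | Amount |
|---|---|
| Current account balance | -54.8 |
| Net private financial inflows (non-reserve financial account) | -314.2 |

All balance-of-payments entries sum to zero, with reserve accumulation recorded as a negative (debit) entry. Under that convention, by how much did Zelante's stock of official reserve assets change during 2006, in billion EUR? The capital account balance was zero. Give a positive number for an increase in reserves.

-369.0

Official reserve transactions balance = -((-54.8) + (-314.2)) = 369.0
An accumulation of reserves is recorded as a debit (negative entry), so the change in the stock of reserves is the negative of that balance.
Change in official reserves = -(369.0) = -369.0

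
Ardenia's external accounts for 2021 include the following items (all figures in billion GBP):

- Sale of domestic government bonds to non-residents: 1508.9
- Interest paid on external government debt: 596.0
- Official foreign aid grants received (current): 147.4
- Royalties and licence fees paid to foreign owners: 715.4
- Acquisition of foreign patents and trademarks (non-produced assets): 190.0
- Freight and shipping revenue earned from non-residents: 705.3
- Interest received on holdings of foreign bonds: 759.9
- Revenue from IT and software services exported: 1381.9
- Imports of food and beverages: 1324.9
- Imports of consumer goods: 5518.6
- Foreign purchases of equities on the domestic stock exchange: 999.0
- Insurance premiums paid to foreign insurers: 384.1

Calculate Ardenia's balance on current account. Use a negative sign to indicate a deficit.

Goods: -5518.6 - 1324.9 = -6843.5
Services: -384.1 - 715.4 + 1381.9 + 705.3 = 987.7
Primary income: -596.0 + 759.9 = 163.9
Secondary income: 147.4
Current account = (-6843.5) + 987.7 + 163.9 + 147.4 = -5544.5
(Excluded from the current account — financial account: sale of domestic government bonds to non-residents 1508.9, foreign purchases of equities on the domestic stock exchange 999.0; capital account: acquisition of foreign patents and trademarks (non-produced assets) 190.0.)

-5544.5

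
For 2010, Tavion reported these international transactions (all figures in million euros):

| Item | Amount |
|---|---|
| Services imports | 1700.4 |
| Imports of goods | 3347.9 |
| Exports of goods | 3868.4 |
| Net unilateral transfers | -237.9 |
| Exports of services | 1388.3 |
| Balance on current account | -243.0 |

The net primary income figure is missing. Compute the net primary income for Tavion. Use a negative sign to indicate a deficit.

Current account = goods balance + services balance + net primary income + net secondary income
Sum of the known components = -29.5
Net primary income = CA - (known components) = -243.0 - (-29.5) = -213.5

-213.5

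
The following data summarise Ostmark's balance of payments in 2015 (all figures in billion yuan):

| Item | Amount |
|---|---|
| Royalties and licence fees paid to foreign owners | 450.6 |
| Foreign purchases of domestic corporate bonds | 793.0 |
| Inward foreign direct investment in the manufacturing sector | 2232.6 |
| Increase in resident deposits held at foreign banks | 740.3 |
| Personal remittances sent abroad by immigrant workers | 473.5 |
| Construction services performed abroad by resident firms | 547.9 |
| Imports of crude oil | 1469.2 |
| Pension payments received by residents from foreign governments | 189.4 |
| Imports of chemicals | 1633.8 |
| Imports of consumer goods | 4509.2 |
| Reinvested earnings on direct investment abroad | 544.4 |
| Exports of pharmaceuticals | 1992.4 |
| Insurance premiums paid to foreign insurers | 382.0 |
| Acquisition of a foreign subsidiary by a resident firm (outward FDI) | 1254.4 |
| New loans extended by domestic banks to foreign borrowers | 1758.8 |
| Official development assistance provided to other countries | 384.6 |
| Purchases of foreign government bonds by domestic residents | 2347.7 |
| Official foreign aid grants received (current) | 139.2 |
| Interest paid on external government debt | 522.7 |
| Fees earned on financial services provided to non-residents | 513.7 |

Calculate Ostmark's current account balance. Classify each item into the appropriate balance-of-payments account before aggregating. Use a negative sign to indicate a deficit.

Goods: -4509.2 - 1469.2 - 1633.8 + 1992.4 = -5619.8
Services: 513.7 + 547.9 - 382.0 - 450.6 = 229.0
Primary income: 544.4 - 522.7 = 21.7
Secondary income: -384.6 + 139.2 - 473.5 + 189.4 = -529.5
Current account = (-5619.8) + 229.0 + 21.7 + (-529.5) = -5898.6
(Excluded from the current account — financial account: foreign purchases of domestic corporate bonds 793.0, inward foreign direct investment in the manufacturing sector 2232.6, increase in resident deposits held at foreign banks 740.3, acquisition of a foreign subsidiary by a resident firm (outward FDI) 1254.4, new loans extended by domestic banks to foreign borrowers 1758.8, purchases of foreign government bonds by domestic residents 2347.7.)

-5898.6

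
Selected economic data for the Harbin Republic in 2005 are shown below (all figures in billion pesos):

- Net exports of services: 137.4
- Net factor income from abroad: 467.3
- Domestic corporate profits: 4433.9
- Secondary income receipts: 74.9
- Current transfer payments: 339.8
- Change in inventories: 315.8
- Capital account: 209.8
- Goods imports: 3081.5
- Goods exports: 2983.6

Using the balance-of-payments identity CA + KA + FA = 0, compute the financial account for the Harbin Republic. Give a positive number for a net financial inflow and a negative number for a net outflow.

Goods balance = 2983.6 - 3081.5 = -97.9
Services balance = 137.4
Trade balance (goods + services) = -97.9 + 137.4 = 39.5
Net primary income = 467.3
Net secondary income = 74.9 - 339.8 = -264.9
Current account = 39.5 + 467.3 + (-264.9) = 241.9
Financial account = -(241.9 + 209.8) = -451.7

-451.7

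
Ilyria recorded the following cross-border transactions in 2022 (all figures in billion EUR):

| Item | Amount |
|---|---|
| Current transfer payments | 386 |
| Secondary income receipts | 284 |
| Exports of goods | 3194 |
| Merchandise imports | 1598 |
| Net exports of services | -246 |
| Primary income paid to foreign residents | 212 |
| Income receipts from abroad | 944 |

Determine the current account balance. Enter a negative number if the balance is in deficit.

Goods balance = 3194 - 1598 = 1596
Services balance = -246
Trade balance (goods + services) = 1596 + (-246) = 1350
Net primary income = 944 - 212 = 732
Net secondary income = 284 - 386 = -102
Current account = 1350 + 732 + (-102) = 1980

1980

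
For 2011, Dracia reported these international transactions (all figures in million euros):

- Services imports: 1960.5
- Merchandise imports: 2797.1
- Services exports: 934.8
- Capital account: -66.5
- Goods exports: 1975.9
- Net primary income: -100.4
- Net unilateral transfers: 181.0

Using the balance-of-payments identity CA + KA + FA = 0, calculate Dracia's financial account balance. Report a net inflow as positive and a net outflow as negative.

1832.8

Goods balance = 1975.9 - 2797.1 = -821.2
Services balance = 934.8 - 1960.5 = -1025.7
Trade balance (goods + services) = -821.2 + (-1025.7) = -1846.9
Net primary income = -100.4
Net secondary income = 181.0
Current account = -1846.9 + (-100.4) + 181.0 = -1766.3
Financial account = -(-1766.3 + (-66.5)) = 1832.8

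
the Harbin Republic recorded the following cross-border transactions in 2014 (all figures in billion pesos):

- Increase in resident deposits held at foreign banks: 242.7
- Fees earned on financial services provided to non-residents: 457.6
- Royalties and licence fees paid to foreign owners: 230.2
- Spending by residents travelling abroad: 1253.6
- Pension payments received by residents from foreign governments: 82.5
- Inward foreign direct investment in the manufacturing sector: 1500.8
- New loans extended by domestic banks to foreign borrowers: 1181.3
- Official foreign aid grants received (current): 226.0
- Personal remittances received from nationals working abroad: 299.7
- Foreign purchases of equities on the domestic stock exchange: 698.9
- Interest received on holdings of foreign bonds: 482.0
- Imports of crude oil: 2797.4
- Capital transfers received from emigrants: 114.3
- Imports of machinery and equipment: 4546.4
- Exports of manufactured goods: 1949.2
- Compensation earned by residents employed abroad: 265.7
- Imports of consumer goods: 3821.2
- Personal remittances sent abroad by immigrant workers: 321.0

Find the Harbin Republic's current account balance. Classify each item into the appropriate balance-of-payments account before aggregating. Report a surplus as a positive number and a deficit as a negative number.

Goods: -2797.4 + 1949.2 - 4546.4 - 3821.2 = -9215.8
Services: 457.6 - 1253.6 - 230.2 = -1026.2
Primary income: 482.0 + 265.7 = 747.7
Secondary income: 299.7 + 82.5 + 226.0 - 321.0 = 287.2
Current account = (-9215.8) + (-1026.2) + 747.7 + 287.2 = -9207.1
(Excluded from the current account — financial account: increase in resident deposits held at foreign banks 242.7, inward foreign direct investment in the manufacturing sector 1500.8, new loans extended by domestic banks to foreign borrowers 1181.3, foreign purchases of equities on the domestic stock exchange 698.9; capital account: capital transfers received from emigrants 114.3.)

-9207.1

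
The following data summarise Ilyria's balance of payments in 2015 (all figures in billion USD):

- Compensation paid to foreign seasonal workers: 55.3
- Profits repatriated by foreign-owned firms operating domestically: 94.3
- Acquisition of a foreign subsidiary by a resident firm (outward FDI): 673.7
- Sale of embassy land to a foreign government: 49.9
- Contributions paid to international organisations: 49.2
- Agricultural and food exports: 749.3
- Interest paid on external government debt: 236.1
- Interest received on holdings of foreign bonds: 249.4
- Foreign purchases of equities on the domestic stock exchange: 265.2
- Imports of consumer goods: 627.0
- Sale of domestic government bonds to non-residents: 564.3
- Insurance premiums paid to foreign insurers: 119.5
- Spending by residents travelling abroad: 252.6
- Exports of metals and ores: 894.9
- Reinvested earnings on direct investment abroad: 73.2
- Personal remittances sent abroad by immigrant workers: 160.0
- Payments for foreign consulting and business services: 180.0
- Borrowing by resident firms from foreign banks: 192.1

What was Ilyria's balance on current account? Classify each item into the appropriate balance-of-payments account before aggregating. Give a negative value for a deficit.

Goods: 894.9 + 749.3 - 627.0 = 1017.2
Services: -252.6 - 180.0 - 119.5 = -552.1
Primary income: -55.3 - 236.1 - 94.3 + 73.2 + 249.4 = -63.1
Secondary income: -49.2 - 160.0 = -209.2
Current account = 1017.2 + (-552.1) + (-63.1) + (-209.2) = 192.8
(Excluded from the current account — financial account: acquisition of a foreign subsidiary by a resident firm (outward FDI) 673.7, foreign purchases of equities on the domestic stock exchange 265.2, sale of domestic government bonds to non-residents 564.3, borrowing by resident firms from foreign banks 192.1; capital account: sale of embassy land to a foreign government 49.9.)

192.8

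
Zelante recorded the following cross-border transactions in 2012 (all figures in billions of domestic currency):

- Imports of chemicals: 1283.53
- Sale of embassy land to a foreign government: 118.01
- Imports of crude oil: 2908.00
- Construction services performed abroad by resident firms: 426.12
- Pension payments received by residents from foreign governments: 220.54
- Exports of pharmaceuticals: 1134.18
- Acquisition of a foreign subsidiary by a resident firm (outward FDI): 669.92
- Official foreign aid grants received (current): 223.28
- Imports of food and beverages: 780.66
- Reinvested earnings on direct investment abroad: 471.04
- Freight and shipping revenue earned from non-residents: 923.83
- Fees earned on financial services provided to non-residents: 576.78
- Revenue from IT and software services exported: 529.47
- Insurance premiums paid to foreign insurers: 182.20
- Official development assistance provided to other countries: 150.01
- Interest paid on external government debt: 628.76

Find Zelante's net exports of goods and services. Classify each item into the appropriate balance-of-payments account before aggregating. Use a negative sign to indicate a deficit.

Goods: -1283.53 - 780.66 + 1134.18 - 2908.00 = -3838.01
Services: 576.78 + 426.12 - 182.20 + 923.83 + 529.47 = 2274.00
Trade balance = -3838.01 + 2274.00 = -1564.01
(Excluded from the trade balance — capital account: sale of embassy land to a foreign government 118.01; secondary income: pension payments received by residents from foreign governments 220.54, official foreign aid grants received (current) 223.28, official development assistance provided to other countries 150.01; financial account: acquisition of a foreign subsidiary by a resident firm (outward FDI) 669.92; primary income: reinvested earnings on direct investment abroad 471.04, interest paid on external government debt 628.76.)

-1564.01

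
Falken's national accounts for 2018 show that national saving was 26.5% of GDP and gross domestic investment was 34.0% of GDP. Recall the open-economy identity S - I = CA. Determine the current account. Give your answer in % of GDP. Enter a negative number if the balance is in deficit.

-7.5

CA = S - I = 26.5 - 34.0 = -7.5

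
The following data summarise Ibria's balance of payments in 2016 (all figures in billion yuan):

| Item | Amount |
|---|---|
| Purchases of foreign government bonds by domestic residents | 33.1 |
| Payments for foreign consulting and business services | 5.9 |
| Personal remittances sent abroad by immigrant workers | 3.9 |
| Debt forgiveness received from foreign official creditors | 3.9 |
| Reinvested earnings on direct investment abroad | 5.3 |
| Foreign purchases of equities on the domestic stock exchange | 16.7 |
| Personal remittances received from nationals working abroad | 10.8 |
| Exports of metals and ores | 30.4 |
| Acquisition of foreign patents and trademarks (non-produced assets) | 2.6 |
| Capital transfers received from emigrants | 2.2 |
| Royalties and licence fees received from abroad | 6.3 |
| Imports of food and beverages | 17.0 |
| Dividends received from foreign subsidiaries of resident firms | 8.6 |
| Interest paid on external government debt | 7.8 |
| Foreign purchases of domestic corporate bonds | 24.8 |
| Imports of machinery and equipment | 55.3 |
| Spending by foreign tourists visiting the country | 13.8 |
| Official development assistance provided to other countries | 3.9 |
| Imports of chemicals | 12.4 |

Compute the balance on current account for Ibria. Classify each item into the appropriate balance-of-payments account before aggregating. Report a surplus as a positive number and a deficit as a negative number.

-31.0

Goods: -12.4 + 30.4 - 55.3 - 17.0 = -54.3
Services: 13.8 + 6.3 - 5.9 = 14.2
Primary income: 5.3 + 8.6 - 7.8 = 6.1
Secondary income: -3.9 + 10.8 - 3.9 = 3.0
Current account = (-54.3) + 14.2 + 6.1 + 3.0 = -31.0
(Excluded from the current account — financial account: purchases of foreign government bonds by domestic residents 33.1, foreign purchases of equities on the domestic stock exchange 16.7, foreign purchases of domestic corporate bonds 24.8; capital account: debt forgiveness received from foreign official creditors 3.9, acquisition of foreign patents and trademarks (non-produced assets) 2.6, capital transfers received from emigrants 2.2.)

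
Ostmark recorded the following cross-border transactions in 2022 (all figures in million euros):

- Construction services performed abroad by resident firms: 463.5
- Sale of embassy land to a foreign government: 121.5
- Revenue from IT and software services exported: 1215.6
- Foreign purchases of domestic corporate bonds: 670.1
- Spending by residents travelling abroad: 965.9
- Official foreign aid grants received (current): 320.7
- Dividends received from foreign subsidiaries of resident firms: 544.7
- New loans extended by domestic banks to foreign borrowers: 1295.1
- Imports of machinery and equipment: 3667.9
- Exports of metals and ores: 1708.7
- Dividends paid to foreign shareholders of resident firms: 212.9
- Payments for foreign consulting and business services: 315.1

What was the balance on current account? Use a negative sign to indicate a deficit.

Goods: -3667.9 + 1708.7 = -1959.2
Services: -315.1 + 1215.6 - 965.9 + 463.5 = 398.1
Primary income: -212.9 + 544.7 = 331.8
Secondary income: 320.7
Current account = (-1959.2) + 398.1 + 331.8 + 320.7 = -908.6
(Excluded from the current account — capital account: sale of embassy land to a foreign government 121.5; financial account: foreign purchases of domestic corporate bonds 670.1, new loans extended by domestic banks to foreign borrowers 1295.1.)

-908.6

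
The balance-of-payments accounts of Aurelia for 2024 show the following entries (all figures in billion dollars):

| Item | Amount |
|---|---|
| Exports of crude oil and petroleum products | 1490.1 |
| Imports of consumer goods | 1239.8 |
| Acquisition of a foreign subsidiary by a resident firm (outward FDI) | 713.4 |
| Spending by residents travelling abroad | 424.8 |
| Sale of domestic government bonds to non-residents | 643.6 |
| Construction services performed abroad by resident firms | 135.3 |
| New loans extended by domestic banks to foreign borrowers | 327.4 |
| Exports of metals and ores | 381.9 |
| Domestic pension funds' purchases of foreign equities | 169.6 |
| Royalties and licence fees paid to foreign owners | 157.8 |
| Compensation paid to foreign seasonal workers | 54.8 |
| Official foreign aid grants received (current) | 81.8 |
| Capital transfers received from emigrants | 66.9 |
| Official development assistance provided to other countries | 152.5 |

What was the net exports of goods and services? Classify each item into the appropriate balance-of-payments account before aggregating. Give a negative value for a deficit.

Goods: 381.9 + 1490.1 - 1239.8 = 632.2
Services: -157.8 + 135.3 - 424.8 = -447.3
Trade balance = 632.2 + (-447.3) = 184.9
(Excluded from the trade balance — financial account: acquisition of a foreign subsidiary by a resident firm (outward FDI) 713.4, sale of domestic government bonds to non-residents 643.6, new loans extended by domestic banks to foreign borrowers 327.4, domestic pension funds' purchases of foreign equities 169.6; primary income: compensation paid to foreign seasonal workers 54.8; secondary income: official foreign aid grants received (current) 81.8, official development assistance provided to other countries 152.5; capital account: capital transfers received from emigrants 66.9.)

184.9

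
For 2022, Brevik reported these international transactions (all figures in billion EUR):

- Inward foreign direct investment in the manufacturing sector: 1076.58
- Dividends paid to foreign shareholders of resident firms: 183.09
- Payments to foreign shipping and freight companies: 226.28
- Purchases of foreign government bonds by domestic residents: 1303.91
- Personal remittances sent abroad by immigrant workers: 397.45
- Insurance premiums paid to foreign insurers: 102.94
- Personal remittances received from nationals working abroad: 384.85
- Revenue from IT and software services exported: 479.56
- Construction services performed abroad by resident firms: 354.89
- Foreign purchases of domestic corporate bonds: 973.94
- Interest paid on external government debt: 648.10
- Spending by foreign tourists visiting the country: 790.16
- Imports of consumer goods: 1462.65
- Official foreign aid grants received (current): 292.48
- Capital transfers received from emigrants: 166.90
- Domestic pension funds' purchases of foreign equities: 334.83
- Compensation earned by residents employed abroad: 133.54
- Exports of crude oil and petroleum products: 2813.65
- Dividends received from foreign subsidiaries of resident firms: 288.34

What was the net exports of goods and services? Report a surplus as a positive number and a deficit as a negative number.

2646.39

Goods: -1462.65 + 2813.65 = 1351.00
Services: 479.56 + 790.16 - 226.28 - 102.94 + 354.89 = 1295.39
Trade balance = 1351.00 + 1295.39 = 2646.39
(Excluded from the trade balance — financial account: inward foreign direct investment in the manufacturing sector 1076.58, purchases of foreign government bonds by domestic residents 1303.91, foreign purchases of domestic corporate bonds 973.94, domestic pension funds' purchases of foreign equities 334.83; primary income: dividends paid to foreign shareholders of resident firms 183.09, interest paid on external government debt 648.10, compensation earned by residents employed abroad 133.54, dividends received from foreign subsidiaries of resident firms 288.34; secondary income: personal remittances sent abroad by immigrant workers 397.45, personal remittances received from nationals working abroad 384.85, official foreign aid grants received (current) 292.48; capital account: capital transfers received from emigrants 166.90.)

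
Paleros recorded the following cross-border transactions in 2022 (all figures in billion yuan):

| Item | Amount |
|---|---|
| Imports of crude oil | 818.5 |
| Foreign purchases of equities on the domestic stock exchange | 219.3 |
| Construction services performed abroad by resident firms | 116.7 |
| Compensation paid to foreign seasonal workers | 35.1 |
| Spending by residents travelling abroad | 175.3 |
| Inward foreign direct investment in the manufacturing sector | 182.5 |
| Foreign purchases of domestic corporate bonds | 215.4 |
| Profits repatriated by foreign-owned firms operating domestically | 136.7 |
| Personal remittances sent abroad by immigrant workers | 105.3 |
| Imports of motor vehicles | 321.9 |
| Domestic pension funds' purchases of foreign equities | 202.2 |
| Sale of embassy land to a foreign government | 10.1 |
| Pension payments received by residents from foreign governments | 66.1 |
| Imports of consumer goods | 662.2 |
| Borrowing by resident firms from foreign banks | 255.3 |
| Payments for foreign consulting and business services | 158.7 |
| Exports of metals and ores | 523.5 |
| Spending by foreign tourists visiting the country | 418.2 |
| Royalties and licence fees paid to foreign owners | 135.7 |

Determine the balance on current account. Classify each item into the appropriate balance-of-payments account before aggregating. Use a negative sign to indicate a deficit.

Goods: -818.5 + 523.5 - 321.9 - 662.2 = -1279.1
Services: -158.7 - 135.7 - 175.3 + 116.7 + 418.2 = 65.2
Primary income: -136.7 - 35.1 = -171.8
Secondary income: -105.3 + 66.1 = -39.2
Current account = (-1279.1) + 65.2 + (-171.8) + (-39.2) = -1424.9
(Excluded from the current account — financial account: foreign purchases of equities on the domestic stock exchange 219.3, inward foreign direct investment in the manufacturing sector 182.5, foreign purchases of domestic corporate bonds 215.4, domestic pension funds' purchases of foreign equities 202.2, borrowing by resident firms from foreign banks 255.3; capital account: sale of embassy land to a foreign government 10.1.)

-1424.9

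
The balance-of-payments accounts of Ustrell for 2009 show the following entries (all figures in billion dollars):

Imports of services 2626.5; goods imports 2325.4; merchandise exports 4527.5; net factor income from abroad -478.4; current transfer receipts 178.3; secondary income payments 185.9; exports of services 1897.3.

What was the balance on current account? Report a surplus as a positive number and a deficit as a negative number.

986.9

Goods balance = 4527.5 - 2325.4 = 2202.1
Services balance = 1897.3 - 2626.5 = -729.2
Trade balance (goods + services) = 2202.1 + (-729.2) = 1472.9
Net primary income = -478.4
Net secondary income = 178.3 - 185.9 = -7.6
Current account = 1472.9 + (-478.4) + (-7.6) = 986.9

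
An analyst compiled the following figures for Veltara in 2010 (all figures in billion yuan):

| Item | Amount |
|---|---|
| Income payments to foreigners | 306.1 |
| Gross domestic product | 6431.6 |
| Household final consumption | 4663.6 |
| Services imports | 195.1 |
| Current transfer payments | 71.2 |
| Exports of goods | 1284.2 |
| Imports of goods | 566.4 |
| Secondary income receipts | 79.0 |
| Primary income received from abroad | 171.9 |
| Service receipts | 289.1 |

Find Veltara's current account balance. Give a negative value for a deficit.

685.4

Goods balance = 1284.2 - 566.4 = 717.8
Services balance = 289.1 - 195.1 = 94.0
Trade balance (goods + services) = 717.8 + 94.0 = 811.8
Net primary income = 171.9 - 306.1 = -134.2
Net secondary income = 79.0 - 71.2 = 7.8
Current account = 811.8 + (-134.2) + 7.8 = 685.4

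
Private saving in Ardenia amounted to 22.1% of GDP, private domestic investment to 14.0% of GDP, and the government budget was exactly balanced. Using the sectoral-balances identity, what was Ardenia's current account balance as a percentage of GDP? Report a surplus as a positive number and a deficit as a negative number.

8.1

By the sectoral-balances identity, CA = (S_private - I) + (T - G).
Private balance = 22.1 - 14.0 = 8.1
Government balance (T - G) = 0
CA = 8.1 + 0.0 = 8.1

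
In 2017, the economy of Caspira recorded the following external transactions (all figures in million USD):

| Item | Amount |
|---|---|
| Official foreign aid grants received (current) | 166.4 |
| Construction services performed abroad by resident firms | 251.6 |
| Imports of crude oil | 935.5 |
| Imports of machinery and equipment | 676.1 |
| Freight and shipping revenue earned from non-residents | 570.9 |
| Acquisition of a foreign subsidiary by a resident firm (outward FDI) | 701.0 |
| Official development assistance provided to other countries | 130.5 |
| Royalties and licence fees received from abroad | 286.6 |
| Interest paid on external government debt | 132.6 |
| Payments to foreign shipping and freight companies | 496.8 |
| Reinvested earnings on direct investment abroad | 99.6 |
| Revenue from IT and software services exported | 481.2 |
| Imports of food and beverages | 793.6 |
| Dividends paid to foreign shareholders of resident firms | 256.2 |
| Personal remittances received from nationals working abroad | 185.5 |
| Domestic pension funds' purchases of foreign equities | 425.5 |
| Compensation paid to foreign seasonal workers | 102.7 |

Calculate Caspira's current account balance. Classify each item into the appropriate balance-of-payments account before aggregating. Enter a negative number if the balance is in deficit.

-1482.2

Goods: -793.6 - 935.5 - 676.1 = -2405.2
Services: 286.6 - 496.8 + 251.6 + 570.9 + 481.2 = 1093.5
Primary income: -102.7 - 256.2 + 99.6 - 132.6 = -391.9
Secondary income: 185.5 + 166.4 - 130.5 = 221.4
Current account = (-2405.2) + 1093.5 + (-391.9) + 221.4 = -1482.2
(Excluded from the current account — financial account: acquisition of a foreign subsidiary by a resident firm (outward FDI) 701.0, domestic pension funds' purchases of foreign equities 425.5.)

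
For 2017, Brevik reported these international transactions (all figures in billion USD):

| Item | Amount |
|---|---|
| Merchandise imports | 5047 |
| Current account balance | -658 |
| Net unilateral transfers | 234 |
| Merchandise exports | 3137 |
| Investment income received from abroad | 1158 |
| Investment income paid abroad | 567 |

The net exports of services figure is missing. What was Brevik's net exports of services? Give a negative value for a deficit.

427

Current account = goods balance + services balance + net primary income + net secondary income
Sum of the known components = -1085
Net exports of services = CA - (known components) = -658 - (-1085) = 427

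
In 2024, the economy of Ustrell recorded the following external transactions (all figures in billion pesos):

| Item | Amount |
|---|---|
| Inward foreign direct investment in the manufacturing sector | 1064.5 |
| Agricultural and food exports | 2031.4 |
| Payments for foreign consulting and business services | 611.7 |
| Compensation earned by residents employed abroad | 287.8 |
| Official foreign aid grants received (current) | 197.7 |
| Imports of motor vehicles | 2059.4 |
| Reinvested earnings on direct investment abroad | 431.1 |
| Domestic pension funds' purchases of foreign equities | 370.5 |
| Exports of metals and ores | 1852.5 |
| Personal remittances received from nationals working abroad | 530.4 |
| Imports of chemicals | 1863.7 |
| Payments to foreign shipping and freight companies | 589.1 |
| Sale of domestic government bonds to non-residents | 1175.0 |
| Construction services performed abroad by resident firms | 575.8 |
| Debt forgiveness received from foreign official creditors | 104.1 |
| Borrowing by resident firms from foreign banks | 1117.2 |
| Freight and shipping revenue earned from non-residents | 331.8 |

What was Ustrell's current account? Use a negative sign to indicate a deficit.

Goods: -1863.7 + 2031.4 - 2059.4 + 1852.5 = -39.2
Services: -589.1 + 575.8 - 611.7 + 331.8 = -293.2
Primary income: 287.8 + 431.1 = 718.9
Secondary income: 530.4 + 197.7 = 728.1
Current account = (-39.2) + (-293.2) + 718.9 + 728.1 = 1114.6
(Excluded from the current account — financial account: inward foreign direct investment in the manufacturing sector 1064.5, domestic pension funds' purchases of foreign equities 370.5, sale of domestic government bonds to non-residents 1175.0, borrowing by resident firms from foreign banks 1117.2; capital account: debt forgiveness received from foreign official creditors 104.1.)

1114.6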